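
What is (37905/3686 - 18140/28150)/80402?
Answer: 5264009/43908336220 ≈ 0.00011989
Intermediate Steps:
(37905/3686 - 18140/28150)/80402 = (37905*(1/3686) - 18140*1/28150)*(1/80402) = (1995/194 - 1814/2815)*(1/80402) = (5264009/546110)*(1/80402) = 5264009/43908336220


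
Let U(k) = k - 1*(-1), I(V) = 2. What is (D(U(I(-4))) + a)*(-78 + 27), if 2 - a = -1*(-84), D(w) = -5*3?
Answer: 4947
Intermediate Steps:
U(k) = 1 + k (U(k) = k + 1 = 1 + k)
D(w) = -15
a = -82 (a = 2 - (-1)*(-84) = 2 - 1*84 = 2 - 84 = -82)
(D(U(I(-4))) + a)*(-78 + 27) = (-15 - 82)*(-78 + 27) = -97*(-51) = 4947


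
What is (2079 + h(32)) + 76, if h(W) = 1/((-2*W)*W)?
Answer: 4413439/2048 ≈ 2155.0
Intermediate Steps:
h(W) = -1/(2*W²) (h(W) = 1/(-2*W²) = -1/(2*W²))
(2079 + h(32)) + 76 = (2079 - ½/32²) + 76 = (2079 - ½*1/1024) + 76 = (2079 - 1/2048) + 76 = 4257791/2048 + 76 = 4413439/2048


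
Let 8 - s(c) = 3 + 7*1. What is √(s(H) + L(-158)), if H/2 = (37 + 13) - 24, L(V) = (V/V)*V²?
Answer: √24962 ≈ 157.99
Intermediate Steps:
L(V) = V² (L(V) = 1*V² = V²)
H = 52 (H = 2*((37 + 13) - 24) = 2*(50 - 24) = 2*26 = 52)
s(c) = -2 (s(c) = 8 - (3 + 7*1) = 8 - (3 + 7) = 8 - 1*10 = 8 - 10 = -2)
√(s(H) + L(-158)) = √(-2 + (-158)²) = √(-2 + 24964) = √24962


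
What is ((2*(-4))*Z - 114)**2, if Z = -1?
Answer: 11236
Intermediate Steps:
((2*(-4))*Z - 114)**2 = ((2*(-4))*(-1) - 114)**2 = (-8*(-1) - 114)**2 = (8 - 114)**2 = (-106)**2 = 11236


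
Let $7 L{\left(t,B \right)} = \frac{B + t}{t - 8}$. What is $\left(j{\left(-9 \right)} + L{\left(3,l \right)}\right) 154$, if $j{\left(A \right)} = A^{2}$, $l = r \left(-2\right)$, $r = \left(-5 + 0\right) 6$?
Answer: $\frac{60984}{5} \approx 12197.0$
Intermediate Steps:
$r = -30$ ($r = \left(-5\right) 6 = -30$)
$l = 60$ ($l = \left(-30\right) \left(-2\right) = 60$)
$L{\left(t,B \right)} = \frac{B + t}{7 \left(-8 + t\right)}$ ($L{\left(t,B \right)} = \frac{\left(B + t\right) \frac{1}{t - 8}}{7} = \frac{\left(B + t\right) \frac{1}{-8 + t}}{7} = \frac{\frac{1}{-8 + t} \left(B + t\right)}{7} = \frac{B + t}{7 \left(-8 + t\right)}$)
$\left(j{\left(-9 \right)} + L{\left(3,l \right)}\right) 154 = \left(\left(-9\right)^{2} + \frac{60 + 3}{7 \left(-8 + 3\right)}\right) 154 = \left(81 + \frac{1}{7} \frac{1}{-5} \cdot 63\right) 154 = \left(81 + \frac{1}{7} \left(- \frac{1}{5}\right) 63\right) 154 = \left(81 - \frac{9}{5}\right) 154 = \frac{396}{5} \cdot 154 = \frac{60984}{5}$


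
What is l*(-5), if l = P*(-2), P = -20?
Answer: -200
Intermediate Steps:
l = 40 (l = -20*(-2) = 40)
l*(-5) = 40*(-5) = -200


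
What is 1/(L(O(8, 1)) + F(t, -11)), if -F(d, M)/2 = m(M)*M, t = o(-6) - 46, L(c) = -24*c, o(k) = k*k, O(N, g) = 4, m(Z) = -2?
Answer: -1/140 ≈ -0.0071429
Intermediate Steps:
o(k) = k²
t = -10 (t = (-6)² - 46 = 36 - 46 = -10)
F(d, M) = 4*M (F(d, M) = -(-4)*M = 4*M)
1/(L(O(8, 1)) + F(t, -11)) = 1/(-24*4 + 4*(-11)) = 1/(-96 - 44) = 1/(-140) = -1/140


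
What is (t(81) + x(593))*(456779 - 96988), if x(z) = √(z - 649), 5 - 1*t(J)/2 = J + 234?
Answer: -223070420 + 719582*I*√14 ≈ -2.2307e+8 + 2.6924e+6*I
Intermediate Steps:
t(J) = -458 - 2*J (t(J) = 10 - 2*(J + 234) = 10 - 2*(234 + J) = 10 + (-468 - 2*J) = -458 - 2*J)
x(z) = √(-649 + z)
(t(81) + x(593))*(456779 - 96988) = ((-458 - 2*81) + √(-649 + 593))*(456779 - 96988) = ((-458 - 162) + √(-56))*359791 = (-620 + 2*I*√14)*359791 = -223070420 + 719582*I*√14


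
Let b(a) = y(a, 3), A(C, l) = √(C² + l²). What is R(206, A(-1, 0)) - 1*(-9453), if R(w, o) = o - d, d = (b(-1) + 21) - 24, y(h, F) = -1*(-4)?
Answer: 9453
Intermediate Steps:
y(h, F) = 4
b(a) = 4
d = 1 (d = (4 + 21) - 24 = 25 - 24 = 1)
R(w, o) = -1 + o (R(w, o) = o - 1*1 = o - 1 = -1 + o)
R(206, A(-1, 0)) - 1*(-9453) = (-1 + √((-1)² + 0²)) - 1*(-9453) = (-1 + √(1 + 0)) + 9453 = (-1 + √1) + 9453 = (-1 + 1) + 9453 = 0 + 9453 = 9453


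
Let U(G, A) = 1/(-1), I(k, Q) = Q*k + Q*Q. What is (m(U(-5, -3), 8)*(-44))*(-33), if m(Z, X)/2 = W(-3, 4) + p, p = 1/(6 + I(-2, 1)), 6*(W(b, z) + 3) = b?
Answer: -47916/5 ≈ -9583.2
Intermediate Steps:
I(k, Q) = Q² + Q*k (I(k, Q) = Q*k + Q² = Q² + Q*k)
W(b, z) = -3 + b/6
p = ⅕ (p = 1/(6 + 1*(1 - 2)) = 1/(6 + 1*(-1)) = 1/(6 - 1) = 1/5 = ⅕ ≈ 0.20000)
U(G, A) = -1
m(Z, X) = -33/5 (m(Z, X) = 2*((-3 + (⅙)*(-3)) + ⅕) = 2*((-3 - ½) + ⅕) = 2*(-7/2 + ⅕) = 2*(-33/10) = -33/5)
(m(U(-5, -3), 8)*(-44))*(-33) = -33/5*(-44)*(-33) = (1452/5)*(-33) = -47916/5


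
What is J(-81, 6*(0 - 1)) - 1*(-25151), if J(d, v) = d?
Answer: 25070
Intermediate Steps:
J(-81, 6*(0 - 1)) - 1*(-25151) = -81 - 1*(-25151) = -81 + 25151 = 25070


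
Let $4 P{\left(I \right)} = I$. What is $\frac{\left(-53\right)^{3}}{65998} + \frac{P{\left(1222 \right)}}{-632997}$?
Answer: $- \frac{47129428379}{20888268003} \approx -2.2563$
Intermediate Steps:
$P{\left(I \right)} = \frac{I}{4}$
$\frac{\left(-53\right)^{3}}{65998} + \frac{P{\left(1222 \right)}}{-632997} = \frac{\left(-53\right)^{3}}{65998} + \frac{\frac{1}{4} \cdot 1222}{-632997} = \left(-148877\right) \frac{1}{65998} + \frac{611}{2} \left(- \frac{1}{632997}\right) = - \frac{148877}{65998} - \frac{611}{1265994} = - \frac{47129428379}{20888268003}$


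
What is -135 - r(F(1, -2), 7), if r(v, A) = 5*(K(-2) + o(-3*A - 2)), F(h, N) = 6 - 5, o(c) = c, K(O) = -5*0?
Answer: -20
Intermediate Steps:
K(O) = 0
F(h, N) = 1
r(v, A) = -10 - 15*A (r(v, A) = 5*(0 + (-3*A - 2)) = 5*(0 + (-2 - 3*A)) = 5*(-2 - 3*A) = -10 - 15*A)
-135 - r(F(1, -2), 7) = -135 - (-10 - 15*7) = -135 - (-10 - 105) = -135 - 1*(-115) = -135 + 115 = -20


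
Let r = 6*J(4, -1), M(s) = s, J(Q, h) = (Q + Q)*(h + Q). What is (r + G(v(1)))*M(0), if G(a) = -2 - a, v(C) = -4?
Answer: 0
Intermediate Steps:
J(Q, h) = 2*Q*(Q + h) (J(Q, h) = (2*Q)*(Q + h) = 2*Q*(Q + h))
r = 144 (r = 6*(2*4*(4 - 1)) = 6*(2*4*3) = 6*24 = 144)
(r + G(v(1)))*M(0) = (144 + (-2 - 1*(-4)))*0 = (144 + (-2 + 4))*0 = (144 + 2)*0 = 146*0 = 0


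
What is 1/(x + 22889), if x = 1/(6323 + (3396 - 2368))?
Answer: 7351/168257040 ≈ 4.3689e-5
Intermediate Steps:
x = 1/7351 (x = 1/(6323 + 1028) = 1/7351 ≈ 0.00013604)
1/(x + 22889) = 1/(1/7351 + 22889) = 1/(168257040/7351) = 7351/168257040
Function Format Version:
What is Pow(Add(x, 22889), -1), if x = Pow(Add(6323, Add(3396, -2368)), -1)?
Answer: Rational(7351, 168257040) ≈ 4.3689e-5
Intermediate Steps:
x = Rational(1, 7351) (x = Pow(Add(6323, 1028), -1) = Pow(7351, -1) = Rational(1, 7351) ≈ 0.00013604)
Pow(Add(x, 22889), -1) = Pow(Add(Rational(1, 7351), 22889), -1) = Pow(Rational(168257040, 7351), -1) = Rational(7351, 168257040)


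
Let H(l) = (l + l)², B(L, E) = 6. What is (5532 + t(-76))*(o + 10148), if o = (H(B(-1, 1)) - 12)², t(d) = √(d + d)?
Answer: 152528304 + 55144*I*√38 ≈ 1.5253e+8 + 3.3993e+5*I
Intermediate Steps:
H(l) = 4*l² (H(l) = (2*l)² = 4*l²)
t(d) = √2*√d (t(d) = √(2*d) = √2*√d)
o = 17424 (o = (4*6² - 12)² = (4*36 - 12)² = (144 - 12)² = 132² = 17424)
(5532 + t(-76))*(o + 10148) = (5532 + √2*√(-76))*(17424 + 10148) = (5532 + √2*(2*I*√19))*27572 = (5532 + 2*I*√38)*27572 = 152528304 + 55144*I*√38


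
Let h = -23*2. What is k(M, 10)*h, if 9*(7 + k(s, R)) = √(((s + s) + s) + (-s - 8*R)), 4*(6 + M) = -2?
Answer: 322 - 46*I*√93/9 ≈ 322.0 - 49.29*I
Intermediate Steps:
M = -13/2 (M = -6 + (¼)*(-2) = -6 - ½ = -13/2 ≈ -6.5000)
k(s, R) = -7 + √(-8*R + 2*s)/9 (k(s, R) = -7 + √(((s + s) + s) + (-s - 8*R))/9 = -7 + √((2*s + s) + (-s - 8*R))/9 = -7 + √(3*s + (-s - 8*R))/9 = -7 + √(-8*R + 2*s)/9)
h = -46
k(M, 10)*h = (-7 + √(-8*10 + 2*(-13/2))/9)*(-46) = (-7 + √(-80 - 13)/9)*(-46) = (-7 + √(-93)/9)*(-46) = (-7 + (I*√93)/9)*(-46) = (-7 + I*√93/9)*(-46) = 322 - 46*I*√93/9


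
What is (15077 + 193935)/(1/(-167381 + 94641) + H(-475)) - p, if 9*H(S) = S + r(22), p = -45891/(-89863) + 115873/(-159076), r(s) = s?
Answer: -651971445140397809851/157013117895618884 ≈ -4152.3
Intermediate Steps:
p = -3112538683/14295046588 (p = -45891*(-1/89863) + 115873*(-1/159076) = 45891/89863 - 115873/159076 = -3112538683/14295046588 ≈ -0.21774)
H(S) = 22/9 + S/9 (H(S) = (S + 22)/9 = (22 + S)/9 = 22/9 + S/9)
(15077 + 193935)/(1/(-167381 + 94641) + H(-475)) - p = (15077 + 193935)/(1/(-167381 + 94641) + (22/9 + (1/9)*(-475))) - 1*(-3112538683/14295046588) = 209012/(1/(-72740) + (22/9 - 475/9)) + 3112538683/14295046588 = 209012/(-1/72740 - 151/3) + 3112538683/14295046588 = 209012/(-10983743/218220) + 3112538683/14295046588 = 209012*(-218220/10983743) + 3112538683/14295046588 = -45610598640/10983743 + 3112538683/14295046588 = -651971445140397809851/157013117895618884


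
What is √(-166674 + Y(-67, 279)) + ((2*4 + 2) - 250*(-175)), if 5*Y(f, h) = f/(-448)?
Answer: 43760 + I*√13067239255/280 ≈ 43760.0 + 408.26*I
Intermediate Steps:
Y(f, h) = -f/2240 (Y(f, h) = (f/(-448))/5 = (f*(-1/448))/5 = (-f/448)/5 = -f/2240)
√(-166674 + Y(-67, 279)) + ((2*4 + 2) - 250*(-175)) = √(-166674 - 1/2240*(-67)) + ((2*4 + 2) - 250*(-175)) = √(-166674 + 67/2240) + ((8 + 2) + 43750) = √(-373349693/2240) + (10 + 43750) = I*√13067239255/280 + 43760 = 43760 + I*√13067239255/280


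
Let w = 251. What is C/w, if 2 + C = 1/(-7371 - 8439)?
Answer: -31621/3968310 ≈ -0.0079684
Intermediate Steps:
C = -31621/15810 (C = -2 + 1/(-7371 - 8439) = -2 + 1/(-15810) = -2 - 1/15810 = -31621/15810 ≈ -2.0001)
C/w = -31621/15810/251 = -31621/15810*1/251 = -31621/3968310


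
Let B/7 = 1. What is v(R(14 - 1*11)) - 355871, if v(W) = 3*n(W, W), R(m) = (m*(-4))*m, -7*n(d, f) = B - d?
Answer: -2491226/7 ≈ -3.5589e+5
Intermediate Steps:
B = 7 (B = 7*1 = 7)
n(d, f) = -1 + d/7 (n(d, f) = -(7 - d)/7 = -1 + d/7)
R(m) = -4*m**2 (R(m) = (-4*m)*m = -4*m**2)
v(W) = -3 + 3*W/7 (v(W) = 3*(-1 + W/7) = -3 + 3*W/7)
v(R(14 - 1*11)) - 355871 = (-3 + 3*(-4*(14 - 1*11)**2)/7) - 355871 = (-3 + 3*(-4*(14 - 11)**2)/7) - 355871 = (-3 + 3*(-4*3**2)/7) - 355871 = (-3 + 3*(-4*9)/7) - 355871 = (-3 + (3/7)*(-36)) - 355871 = (-3 - 108/7) - 355871 = -129/7 - 355871 = -2491226/7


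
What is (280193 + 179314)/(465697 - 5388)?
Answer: 459507/460309 ≈ 0.99826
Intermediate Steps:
(280193 + 179314)/(465697 - 5388) = 459507/460309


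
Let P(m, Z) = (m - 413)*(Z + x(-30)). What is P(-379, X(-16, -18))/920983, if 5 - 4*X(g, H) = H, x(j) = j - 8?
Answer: 25542/920983 ≈ 0.027733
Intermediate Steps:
x(j) = -8 + j
X(g, H) = 5/4 - H/4
P(m, Z) = (-413 + m)*(-38 + Z) (P(m, Z) = (m - 413)*(Z + (-8 - 30)) = (-413 + m)*(Z - 38) = (-413 + m)*(-38 + Z))
P(-379, X(-16, -18))/920983 = (15694 - 413*(5/4 - ¼*(-18)) - 38*(-379) + (5/4 - ¼*(-18))*(-379))/920983 = (15694 - 413*(5/4 + 9/2) + 14402 + (5/4 + 9/2)*(-379))*(1/920983) = (15694 - 413*23/4 + 14402 + (23/4)*(-379))*(1/920983) = (15694 - 9499/4 + 14402 - 8717/4)*(1/920983) = 25542*(1/920983) = 25542/920983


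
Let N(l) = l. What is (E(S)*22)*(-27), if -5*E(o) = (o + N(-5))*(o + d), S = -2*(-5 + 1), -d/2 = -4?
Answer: 28512/5 ≈ 5702.4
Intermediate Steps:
d = 8 (d = -2*(-4) = 8)
S = 8 (S = -2*(-4) = 8)
E(o) = -(-5 + o)*(8 + o)/5 (E(o) = -(o - 5)*(o + 8)/5 = -(-5 + o)*(8 + o)/5)
(E(S)*22)*(-27) = ((8 - ⅗*8 - ⅕*8²)*22)*(-27) = ((8 - 24/5 - ⅕*64)*22)*(-27) = ((8 - 24/5 - 64/5)*22)*(-27) = -48/5*22*(-27) = -1056/5*(-27) = 28512/5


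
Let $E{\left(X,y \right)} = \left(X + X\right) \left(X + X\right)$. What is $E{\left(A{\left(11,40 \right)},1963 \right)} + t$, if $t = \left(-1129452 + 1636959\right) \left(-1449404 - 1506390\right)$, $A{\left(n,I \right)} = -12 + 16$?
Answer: $-1500086145494$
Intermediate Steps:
$A{\left(n,I \right)} = 4$
$E{\left(X,y \right)} = 4 X^{2}$ ($E{\left(X,y \right)} = 2 X 2 X = 4 X^{2}$)
$t = -1500086145558$ ($t = 507507 \left(-2955794\right) = -1500086145558$)
$E{\left(A{\left(11,40 \right)},1963 \right)} + t = 4 \cdot 4^{2} - 1500086145558 = 4 \cdot 16 - 1500086145558 = 64 - 1500086145558 = -1500086145494$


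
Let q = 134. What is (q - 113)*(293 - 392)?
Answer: -2079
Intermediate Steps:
(q - 113)*(293 - 392) = (134 - 113)*(293 - 392) = 21*(-99) = -2079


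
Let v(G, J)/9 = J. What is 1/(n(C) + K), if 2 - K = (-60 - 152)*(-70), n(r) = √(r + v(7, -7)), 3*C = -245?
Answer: -22257/330249583 - I*√1302/660499166 ≈ -6.7394e-5 - 5.463e-8*I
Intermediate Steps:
C = -245/3 (C = (⅓)*(-245) = -245/3 ≈ -81.667)
v(G, J) = 9*J
n(r) = √(-63 + r) (n(r) = √(r + 9*(-7)) = √(r - 63) = √(-63 + r))
K = -14838 (K = 2 - (-60 - 152)*(-70) = 2 - (-212)*(-70) = 2 - 1*14840 = 2 - 14840 = -14838)
1/(n(C) + K) = 1/(√(-63 - 245/3) - 14838) = 1/(√(-434/3) - 14838) = 1/(I*√1302/3 - 14838) = 1/(-14838 + I*√1302/3)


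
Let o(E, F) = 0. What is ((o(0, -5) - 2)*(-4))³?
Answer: 512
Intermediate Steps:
((o(0, -5) - 2)*(-4))³ = ((0 - 2)*(-4))³ = (-2*(-4))³ = 8³ = 512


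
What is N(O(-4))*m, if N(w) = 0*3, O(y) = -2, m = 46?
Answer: 0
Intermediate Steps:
N(w) = 0
N(O(-4))*m = 0*46 = 0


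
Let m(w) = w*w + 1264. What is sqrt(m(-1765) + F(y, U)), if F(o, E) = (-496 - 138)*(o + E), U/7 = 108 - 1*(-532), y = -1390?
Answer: 7*sqrt(23621) ≈ 1075.8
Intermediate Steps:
m(w) = 1264 + w**2 (m(w) = w**2 + 1264 = 1264 + w**2)
U = 4480 (U = 7*(108 - 1*(-532)) = 7*(108 + 532) = 7*640 = 4480)
F(o, E) = -634*E - 634*o (F(o, E) = -634*(E + o) = -634*E - 634*o)
sqrt(m(-1765) + F(y, U)) = sqrt((1264 + (-1765)**2) + (-634*4480 - 634*(-1390))) = sqrt((1264 + 3115225) + (-2840320 + 881260)) = sqrt(3116489 - 1959060) = sqrt(1157429) = 7*sqrt(23621)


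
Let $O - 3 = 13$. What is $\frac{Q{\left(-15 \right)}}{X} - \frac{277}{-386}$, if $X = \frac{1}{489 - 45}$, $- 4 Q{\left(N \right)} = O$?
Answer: $- \frac{685259}{386} \approx -1775.3$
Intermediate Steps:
$O = 16$ ($O = 3 + 13 = 16$)
$Q{\left(N \right)} = -4$ ($Q{\left(N \right)} = \left(- \frac{1}{4}\right) 16 = -4$)
$X = \frac{1}{444} \approx 0.0022523$
$\frac{Q{\left(-15 \right)}}{X} - \frac{277}{-386} = - 4 \frac{1}{\frac{1}{444}} - \frac{277}{-386} = \left(-4\right) 444 - - \frac{277}{386} = -1776 + \frac{277}{386} = - \frac{685259}{386}$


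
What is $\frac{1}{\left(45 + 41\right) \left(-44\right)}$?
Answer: $- \frac{1}{3784} \approx -0.00026427$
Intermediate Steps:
$\frac{1}{\left(45 + 41\right) \left(-44\right)} = \frac{1}{86 \left(-44\right)} = \frac{1}{-3784} = - \frac{1}{3784}$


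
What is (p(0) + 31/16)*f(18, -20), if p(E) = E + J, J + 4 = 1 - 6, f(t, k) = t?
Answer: -1017/8 ≈ -127.13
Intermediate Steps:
J = -9 (J = -4 + (1 - 6) = -4 - 5 = -9)
p(E) = -9 + E (p(E) = E - 9 = -9 + E)
(p(0) + 31/16)*f(18, -20) = ((-9 + 0) + 31/16)*18 = (-9 + 31*(1/16))*18 = (-9 + 31/16)*18 = -113/16*18 = -1017/8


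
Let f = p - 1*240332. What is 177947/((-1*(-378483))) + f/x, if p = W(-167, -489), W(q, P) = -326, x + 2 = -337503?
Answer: 21591852007/18248557845 ≈ 1.1832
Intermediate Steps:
x = -337505 (x = -2 - 337503 = -337505)
p = -326
f = -240658 (f = -326 - 1*240332 = -326 - 240332 = -240658)
177947/((-1*(-378483))) + f/x = 177947/((-1*(-378483))) - 240658/(-337505) = 177947/378483 - 240658*(-1/337505) = 177947*(1/378483) + 240658/337505 = 25421/54069 + 240658/337505 = 21591852007/18248557845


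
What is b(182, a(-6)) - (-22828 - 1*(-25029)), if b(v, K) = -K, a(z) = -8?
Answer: -2193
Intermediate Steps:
b(182, a(-6)) - (-22828 - 1*(-25029)) = -1*(-8) - (-22828 - 1*(-25029)) = 8 - (-22828 + 25029) = 8 - 1*2201 = 8 - 2201 = -2193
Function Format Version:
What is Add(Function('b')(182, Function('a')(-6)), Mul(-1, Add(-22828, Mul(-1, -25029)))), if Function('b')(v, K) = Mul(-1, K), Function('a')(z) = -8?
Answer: -2193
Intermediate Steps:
Add(Function('b')(182, Function('a')(-6)), Mul(-1, Add(-22828, Mul(-1, -25029)))) = Add(Mul(-1, -8), Mul(-1, Add(-22828, Mul(-1, -25029)))) = Add(8, Mul(-1, Add(-22828, 25029))) = Add(8, Mul(-1, 2201)) = Add(8, -2201) = -2193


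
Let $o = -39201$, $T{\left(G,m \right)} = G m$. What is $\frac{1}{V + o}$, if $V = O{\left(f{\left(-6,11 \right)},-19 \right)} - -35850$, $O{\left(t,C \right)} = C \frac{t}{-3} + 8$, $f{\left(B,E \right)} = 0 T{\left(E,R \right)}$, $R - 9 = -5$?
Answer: $- \frac{1}{3343} \approx -0.00029913$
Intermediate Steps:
$R = 4$ ($R = 9 - 5 = 4$)
$f{\left(B,E \right)} = 0$ ($f{\left(B,E \right)} = 0 E 4 = 0 \cdot 4 E = 0$)
$O{\left(t,C \right)} = 8 - \frac{C t}{3}$ ($O{\left(t,C \right)} = C t \left(- \frac{1}{3}\right) + 8 = C \left(- \frac{t}{3}\right) + 8 = - \frac{C t}{3} + 8 = 8 - \frac{C t}{3}$)
$V = 35858$ ($V = \left(8 - \left(- \frac{19}{3}\right) 0\right) - -35850 = \left(8 + 0\right) + 35850 = 8 + 35850 = 35858$)
$\frac{1}{V + o} = \frac{1}{35858 - 39201} = \frac{1}{-3343} = - \frac{1}{3343}$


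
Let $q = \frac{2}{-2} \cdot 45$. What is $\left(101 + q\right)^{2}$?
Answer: $3136$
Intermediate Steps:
$q = -45$ ($q = 2 \left(- \frac{1}{2}\right) 45 = \left(-1\right) 45 = -45$)
$\left(101 + q\right)^{2} = \left(101 - 45\right)^{2} = 56^{2} = 3136$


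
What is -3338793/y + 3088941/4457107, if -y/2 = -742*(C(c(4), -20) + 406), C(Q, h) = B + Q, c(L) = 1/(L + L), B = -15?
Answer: -8725630114461/1724690924971 ≈ -5.0592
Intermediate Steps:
c(L) = 1/(2*L)
C(Q, h) = -15 + Q
y = 1160859/2 (y = -(-1484)*((-15 + (½)/4) + 406) = -(-1484)*((-15 + (½)*(¼)) + 406) = -(-1484)*((-15 + ⅛) + 406) = -(-1484)*(-119/8 + 406) = -(-1484)*3129/8 = -2*(-1160859/4) = 1160859/2 ≈ 5.8043e+5)
-3338793/y + 3088941/4457107 = -3338793/1160859/2 + 3088941/4457107 = -3338793*2/1160859 + 3088941*(1/4457107) = -2225862/386953 + 3088941/4457107 = -8725630114461/1724690924971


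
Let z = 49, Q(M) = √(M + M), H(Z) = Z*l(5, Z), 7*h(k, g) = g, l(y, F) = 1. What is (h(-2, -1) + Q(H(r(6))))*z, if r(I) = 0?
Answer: -7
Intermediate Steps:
h(k, g) = g/7
H(Z) = Z (H(Z) = Z*1 = Z)
Q(M) = √2*√M (Q(M) = √(2*M) = √2*√M)
(h(-2, -1) + Q(H(r(6))))*z = ((⅐)*(-1) + √2*√0)*49 = (-⅐ + √2*0)*49 = (-⅐ + 0)*49 = -⅐*49 = -7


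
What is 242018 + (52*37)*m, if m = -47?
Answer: 151590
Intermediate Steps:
242018 + (52*37)*m = 242018 + (52*37)*(-47) = 242018 + 1924*(-47) = 242018 - 90428 = 151590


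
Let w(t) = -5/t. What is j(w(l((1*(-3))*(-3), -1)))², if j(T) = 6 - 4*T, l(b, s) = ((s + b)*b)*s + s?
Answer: 174724/5329 ≈ 32.787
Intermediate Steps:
l(b, s) = s + b*s*(b + s) (l(b, s) = ((b + s)*b)*s + s = (b*(b + s))*s + s = b*s*(b + s) + s = s + b*s*(b + s))
j(w(l((1*(-3))*(-3), -1)))² = (6 - (-20)/((-(1 + ((1*(-3))*(-3))² + ((1*(-3))*(-3))*(-1)))))² = (6 - (-20)/((-(1 + (-3*(-3))² - 3*(-3)*(-1)))))² = (6 - (-20)/((-(1 + 9² + 9*(-1)))))² = (6 - (-20)/((-(1 + 81 - 9))))² = (6 - (-20)/((-1*73)))² = (6 - (-20)/(-73))² = (6 - (-20)*(-1)/73)² = (6 - 4*5/73)² = (6 - 20/73)² = (418/73)² = 174724/5329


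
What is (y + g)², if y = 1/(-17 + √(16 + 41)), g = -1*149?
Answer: (34585 + √57)²/53824 ≈ 22233.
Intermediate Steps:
g = -149
y = 1/(-17 + √57) ≈ -0.10582
(y + g)² = ((-17/232 - √57/232) - 149)² = (-34585/232 - √57/232)²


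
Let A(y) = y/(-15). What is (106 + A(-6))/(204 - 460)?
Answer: -133/320 ≈ -0.41563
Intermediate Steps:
A(y) = -y/15 (A(y) = y*(-1/15) = -y/15)
(106 + A(-6))/(204 - 460) = (106 - 1/15*(-6))/(204 - 460) = (106 + ⅖)/(-256) = (532/5)*(-1/256) = -133/320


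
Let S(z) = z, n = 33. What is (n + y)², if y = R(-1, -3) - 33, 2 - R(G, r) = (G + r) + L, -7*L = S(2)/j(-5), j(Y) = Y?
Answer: 43264/1225 ≈ 35.318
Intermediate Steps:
L = 2/35 (L = -2/(7*(-5)) = -2*(-1)/(7*5) = -⅐*(-⅖) = 2/35 ≈ 0.057143)
R(G, r) = 68/35 - G - r (R(G, r) = 2 - ((G + r) + 2/35) = 2 - (2/35 + G + r) = 2 + (-2/35 - G - r) = 68/35 - G - r)
y = -947/35 (y = (68/35 - 1*(-1) - 1*(-3)) - 33 = (68/35 + 1 + 3) - 33 = 208/35 - 33 = -947/35 ≈ -27.057)
(n + y)² = (33 - 947/35)² = (208/35)² = 43264/1225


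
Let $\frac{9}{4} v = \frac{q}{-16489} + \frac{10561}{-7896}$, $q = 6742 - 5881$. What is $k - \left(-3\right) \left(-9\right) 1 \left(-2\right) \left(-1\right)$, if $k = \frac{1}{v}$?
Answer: $- \frac{10063637964}{180938785} \approx -55.619$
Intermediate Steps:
$q = 861$ ($q = 6742 - 5881 = 861$)
$v = - \frac{180938785}{292943574}$ ($v = \frac{4 \left(\frac{861}{-16489} + \frac{10561}{-7896}\right)}{9} = \frac{4 \left(861 \left(- \frac{1}{16489}\right) + 10561 \left(- \frac{1}{7896}\right)\right)}{9} = \frac{4 \left(- \frac{861}{16489} - \frac{10561}{7896}\right)}{9} = \frac{4}{9} \left(- \frac{180938785}{130197144}\right) = - \frac{180938785}{292943574} \approx -0.61766$)
$k = - \frac{292943574}{180938785}$ ($k = \frac{1}{- \frac{180938785}{292943574}} = - \frac{292943574}{180938785} \approx -1.619$)
$k - \left(-3\right) \left(-9\right) 1 \left(-2\right) \left(-1\right) = - \frac{292943574}{180938785} - \left(-3\right) \left(-9\right) 1 \left(-2\right) \left(-1\right) = - \frac{292943574}{180938785} - 27 \left(\left(-2\right) \left(-1\right)\right) = - \frac{292943574}{180938785} - 27 \cdot 2 = - \frac{292943574}{180938785} - 54 = - \frac{10063637964}{180938785}$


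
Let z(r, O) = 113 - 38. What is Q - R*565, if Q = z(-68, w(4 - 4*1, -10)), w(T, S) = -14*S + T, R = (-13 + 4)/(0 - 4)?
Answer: -4785/4 ≈ -1196.3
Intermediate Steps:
R = 9/4 (R = -9/(-4) = -9*(-1/4) = 9/4 ≈ 2.2500)
w(T, S) = T - 14*S
z(r, O) = 75
Q = 75
Q - R*565 = 75 - 9*565/4 = 75 - 1*5085/4 = 75 - 5085/4 = -4785/4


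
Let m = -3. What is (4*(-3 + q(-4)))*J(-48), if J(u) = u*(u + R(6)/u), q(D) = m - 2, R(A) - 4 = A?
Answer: -74048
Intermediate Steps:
R(A) = 4 + A
q(D) = -5 (q(D) = -3 - 2 = -5)
J(u) = u*(u + 10/u) (J(u) = u*(u + (4 + 6)/u) = u*(u + 10/u))
(4*(-3 + q(-4)))*J(-48) = (4*(-3 - 5))*(10 + (-48)²) = (4*(-8))*(10 + 2304) = -32*2314 = -74048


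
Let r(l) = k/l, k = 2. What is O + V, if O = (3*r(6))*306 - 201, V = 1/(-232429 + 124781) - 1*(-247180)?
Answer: 26619735679/107648 ≈ 2.4729e+5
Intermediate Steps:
r(l) = 2/l
V = 26608432639/107648 (V = 1/(-107648) + 247180 = -1/107648 + 247180 = 26608432639/107648 ≈ 2.4718e+5)
O = 105 (O = (3*(2/6))*306 - 201 = (3*(2*(⅙)))*306 - 201 = (3*(⅓))*306 - 201 = 1*306 - 201 = 306 - 201 = 105)
O + V = 105 + 26608432639/107648 = 26619735679/107648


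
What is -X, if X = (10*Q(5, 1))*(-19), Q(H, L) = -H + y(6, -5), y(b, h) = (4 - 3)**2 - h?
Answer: 190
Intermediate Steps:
y(b, h) = 1 - h (y(b, h) = 1**2 - h = 1 - h)
Q(H, L) = 6 - H (Q(H, L) = -H + (1 - 1*(-5)) = -H + (1 + 5) = -H + 6 = 6 - H)
X = -190 (X = (10*(6 - 1*5))*(-19) = (10*(6 - 5))*(-19) = (10*1)*(-19) = 10*(-19) = -190)
-X = -1*(-190) = 190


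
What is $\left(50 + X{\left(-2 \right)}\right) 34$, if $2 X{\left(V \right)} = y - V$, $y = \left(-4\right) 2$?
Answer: $1598$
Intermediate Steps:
$y = -8$
$X{\left(V \right)} = -4 - \frac{V}{2}$ ($X{\left(V \right)} = \frac{-8 - V}{2} = -4 - \frac{V}{2}$)
$\left(50 + X{\left(-2 \right)}\right) 34 = \left(50 - 3\right) 34 = 47 \cdot 34 = 1598$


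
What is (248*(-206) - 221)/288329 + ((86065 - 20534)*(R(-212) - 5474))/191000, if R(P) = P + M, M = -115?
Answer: -109616723160899/55070839000 ≈ -1990.5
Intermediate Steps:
R(P) = -115 + P (R(P) = P - 115 = -115 + P)
(248*(-206) - 221)/288329 + ((86065 - 20534)*(R(-212) - 5474))/191000 = (248*(-206) - 221)/288329 + ((86065 - 20534)*((-115 - 212) - 5474))/191000 = (-51088 - 221)*(1/288329) + (65531*(-327 - 5474))*(1/191000) = -51309*1/288329 + (65531*(-5801))*(1/191000) = -51309/288329 - 380145331*1/191000 = -51309/288329 - 380145331/191000 = -109616723160899/55070839000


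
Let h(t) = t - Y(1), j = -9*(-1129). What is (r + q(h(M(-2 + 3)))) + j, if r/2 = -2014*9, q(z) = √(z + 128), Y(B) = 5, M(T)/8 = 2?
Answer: -26091 + √139 ≈ -26079.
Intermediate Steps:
M(T) = 16 (M(T) = 8*2 = 16)
j = 10161
h(t) = -5 + t (h(t) = t - 1*5 = t - 5 = -5 + t)
q(z) = √(128 + z)
r = -36252 (r = 2*(-2014*9) = 2*(-18126) = -36252)
(r + q(h(M(-2 + 3)))) + j = (-36252 + √(128 + (-5 + 16))) + 10161 = (-36252 + √(128 + 11)) + 10161 = (-36252 + √139) + 10161 = -26091 + √139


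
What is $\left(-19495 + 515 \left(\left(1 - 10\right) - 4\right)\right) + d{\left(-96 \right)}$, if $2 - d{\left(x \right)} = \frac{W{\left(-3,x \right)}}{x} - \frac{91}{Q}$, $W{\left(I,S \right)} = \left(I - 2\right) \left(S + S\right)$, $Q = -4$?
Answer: $- \frac{104803}{4} \approx -26201.0$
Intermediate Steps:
$W{\left(I,S \right)} = 2 S \left(-2 + I\right)$ ($W{\left(I,S \right)} = \left(-2 + I\right) 2 S = 2 S \left(-2 + I\right)$)
$d{\left(x \right)} = - \frac{43}{4}$ ($d{\left(x \right)} = 2 - \left(\frac{2 x \left(-2 - 3\right)}{x} - \frac{91}{-4}\right) = 2 - \left(\frac{2 x \left(-5\right)}{x} - - \frac{91}{4}\right) = 2 - \left(\frac{\left(-10\right) x}{x} + \frac{91}{4}\right) = 2 - \left(-10 + \frac{91}{4}\right) = 2 - \frac{51}{4} = - \frac{43}{4}$)
$\left(-19495 + 515 \left(\left(1 - 10\right) - 4\right)\right) + d{\left(-96 \right)} = \left(-19495 + 515 \left(\left(1 - 10\right) - 4\right)\right) - \frac{43}{4} = \left(-19495 + 515 \left(-9 - 4\right)\right) - \frac{43}{4} = \left(-19495 + 515 \left(-13\right)\right) - \frac{43}{4} = \left(-19495 - 6695\right) - \frac{43}{4} = -26190 - \frac{43}{4} = - \frac{104803}{4}$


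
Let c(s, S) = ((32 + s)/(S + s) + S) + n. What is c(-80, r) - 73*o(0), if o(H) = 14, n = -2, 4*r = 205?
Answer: -446697/460 ≈ -971.08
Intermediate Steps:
r = 205/4 (r = (¼)*205 = 205/4 ≈ 51.250)
c(s, S) = -2 + S + (32 + s)/(S + s) (c(s, S) = ((32 + s)/(S + s) + S) - 2 = (S + (32 + s)/(S + s)) - 2 = -2 + S + (32 + s)/(S + s))
c(-80, r) - 73*o(0) = (32 + (205/4)² - 1*(-80) - 2*205/4 + (205/4)*(-80))/(205/4 - 80) - 73*14 = (32 + 42025/16 + 80 - 205/2 - 4100)/(-115/4) - 1*1022 = -4/115*(-23423/16) - 1022 = 23423/460 - 1022 = -446697/460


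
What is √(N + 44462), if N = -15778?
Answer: 2*√7171 ≈ 169.36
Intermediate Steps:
√(N + 44462) = √(-15778 + 44462) = √28684 = 2*√7171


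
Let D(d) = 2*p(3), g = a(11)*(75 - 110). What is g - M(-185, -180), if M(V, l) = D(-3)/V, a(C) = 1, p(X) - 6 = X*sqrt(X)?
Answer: -6463/185 + 6*sqrt(3)/185 ≈ -34.879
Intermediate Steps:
p(X) = 6 + X**(3/2) (p(X) = 6 + X*sqrt(X) = 6 + X**(3/2))
g = -35 (g = 1*(75 - 110) = 1*(-35) = -35)
D(d) = 12 + 6*sqrt(3) (D(d) = 2*(6 + 3**(3/2)) = 2*(6 + 3*sqrt(3)) = 12 + 6*sqrt(3))
M(V, l) = (12 + 6*sqrt(3))/V
g - M(-185, -180) = -35 - 6*(2 + sqrt(3))/(-185) = -35 - 6*(-1)*(2 + sqrt(3))/185 = -35 - (-12/185 - 6*sqrt(3)/185) = -35 + (12/185 + 6*sqrt(3)/185) = -6463/185 + 6*sqrt(3)/185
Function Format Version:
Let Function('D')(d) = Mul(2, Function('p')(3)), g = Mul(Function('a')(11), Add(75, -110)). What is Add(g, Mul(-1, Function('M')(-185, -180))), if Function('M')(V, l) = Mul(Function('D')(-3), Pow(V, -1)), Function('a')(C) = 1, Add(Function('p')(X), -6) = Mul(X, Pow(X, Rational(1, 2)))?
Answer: Add(Rational(-6463, 185), Mul(Rational(6, 185), Pow(3, Rational(1, 2)))) ≈ -34.879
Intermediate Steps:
Function('p')(X) = Add(6, Pow(X, Rational(3, 2))) (Function('p')(X) = Add(6, Mul(X, Pow(X, Rational(1, 2)))) = Add(6, Pow(X, Rational(3, 2))))
g = -35 (g = Mul(1, Add(75, -110)) = Mul(1, -35) = -35)
Function('D')(d) = Add(12, Mul(6, Pow(3, Rational(1, 2)))) (Function('D')(d) = Mul(2, Add(6, Pow(3, Rational(3, 2)))) = Mul(2, Add(6, Mul(3, Pow(3, Rational(1, 2))))) = Add(12, Mul(6, Pow(3, Rational(1, 2)))))
Function('M')(V, l) = Mul(Pow(V, -1), Add(12, Mul(6, Pow(3, Rational(1, 2))))) (Function('M')(V, l) = Mul(Add(12, Mul(6, Pow(3, Rational(1, 2)))), Pow(V, -1)) = Mul(Pow(V, -1), Add(12, Mul(6, Pow(3, Rational(1, 2))))))
Add(g, Mul(-1, Function('M')(-185, -180))) = Add(-35, Mul(-1, Mul(6, Pow(-185, -1), Add(2, Pow(3, Rational(1, 2)))))) = Add(-35, Mul(-1, Mul(6, Rational(-1, 185), Add(2, Pow(3, Rational(1, 2)))))) = Add(-35, Mul(-1, Add(Rational(-12, 185), Mul(Rational(-6, 185), Pow(3, Rational(1, 2)))))) = Add(-35, Add(Rational(12, 185), Mul(Rational(6, 185), Pow(3, Rational(1, 2))))) = Add(Rational(-6463, 185), Mul(Rational(6, 185), Pow(3, Rational(1, 2))))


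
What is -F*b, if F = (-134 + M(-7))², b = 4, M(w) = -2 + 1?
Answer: -72900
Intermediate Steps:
M(w) = -1
F = 18225 (F = (-134 - 1)² = (-135)² = 18225)
-F*b = -18225*4 = -1*72900 = -72900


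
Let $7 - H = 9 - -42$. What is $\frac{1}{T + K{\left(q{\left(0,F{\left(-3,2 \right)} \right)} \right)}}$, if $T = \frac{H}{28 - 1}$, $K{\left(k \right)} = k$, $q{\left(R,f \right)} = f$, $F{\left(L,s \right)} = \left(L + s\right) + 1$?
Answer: $- \frac{27}{44} \approx -0.61364$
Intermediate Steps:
$F{\left(L,s \right)} = 1 + L + s$
$H = -44$ ($H = 7 - \left(9 - -42\right) = 7 - \left(9 + 42\right) = 7 - 51 = -44$)
$T = - \frac{44}{27}$ ($T = \frac{1}{28 - 1} \left(-44\right) = \frac{1}{27} \left(-44\right) = - \frac{44}{27} \approx -1.6296$)
$\frac{1}{T + K{\left(q{\left(0,F{\left(-3,2 \right)} \right)} \right)}} = \frac{1}{- \frac{44}{27} + \left(1 - 3 + 2\right)} = \frac{1}{- \frac{44}{27} + 0} = \frac{1}{- \frac{44}{27}} = - \frac{27}{44}$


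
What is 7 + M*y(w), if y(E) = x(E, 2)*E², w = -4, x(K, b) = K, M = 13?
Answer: -825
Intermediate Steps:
y(E) = E³ (y(E) = E*E² = E³)
7 + M*y(w) = 7 + 13*(-4)³ = 7 + 13*(-64) = 7 - 832 = -825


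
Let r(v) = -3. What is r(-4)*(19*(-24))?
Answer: 1368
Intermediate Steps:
r(-4)*(19*(-24)) = -57*(-24) = -3*(-456) = 1368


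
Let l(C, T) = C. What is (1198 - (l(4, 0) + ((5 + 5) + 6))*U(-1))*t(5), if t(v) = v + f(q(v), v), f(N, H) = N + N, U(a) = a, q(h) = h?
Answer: 18270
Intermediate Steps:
f(N, H) = 2*N
t(v) = 3*v (t(v) = v + 2*v = 3*v)
(1198 - (l(4, 0) + ((5 + 5) + 6))*U(-1))*t(5) = (1198 - (4 + ((5 + 5) + 6))*(-1))*(3*5) = (1198 - (4 + (10 + 6))*(-1))*15 = (1198 - (4 + 16)*(-1))*15 = (1198 - 20*(-1))*15 = (1198 - 1*(-20))*15 = (1198 + 20)*15 = 1218*15 = 18270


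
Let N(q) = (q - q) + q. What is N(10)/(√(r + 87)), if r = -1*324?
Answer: -10*I*√237/237 ≈ -0.64957*I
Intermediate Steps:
N(q) = q (N(q) = 0 + q = q)
r = -324
N(10)/(√(r + 87)) = 10/(√(-324 + 87)) = 10/(√(-237)) = 10/((I*√237)) = 10*(-I*√237/237) = -10*I*√237/237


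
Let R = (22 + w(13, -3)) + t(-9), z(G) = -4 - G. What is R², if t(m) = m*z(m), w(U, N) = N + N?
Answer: 841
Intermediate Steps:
w(U, N) = 2*N
t(m) = m*(-4 - m)
R = -29 (R = (22 + 2*(-3)) - 1*(-9)*(4 - 9) = (22 - 6) - 1*(-9)*(-5) = 16 - 45 = -29)
R² = (-29)² = 841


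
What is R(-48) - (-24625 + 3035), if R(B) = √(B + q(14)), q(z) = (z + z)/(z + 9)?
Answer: 21590 + 2*I*√6187/23 ≈ 21590.0 + 6.8398*I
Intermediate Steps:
q(z) = 2*z/(9 + z) (q(z) = (2*z)/(9 + z) = 2*z/(9 + z))
R(B) = √(28/23 + B) (R(B) = √(B + 2*14/(9 + 14)) = √(B + 2*14/23) = √(B + 2*14*(1/23)) = √(B + 28/23) = √(28/23 + B))
R(-48) - (-24625 + 3035) = √(644 + 529*(-48))/23 - (-24625 + 3035) = √(644 - 25392)/23 - 1*(-21590) = √(-24748)/23 + 21590 = (2*I*√6187)/23 + 21590 = 2*I*√6187/23 + 21590 = 21590 + 2*I*√6187/23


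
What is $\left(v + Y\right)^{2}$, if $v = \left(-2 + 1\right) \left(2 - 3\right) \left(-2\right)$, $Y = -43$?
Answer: $2025$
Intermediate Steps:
$v = -2$ ($v = - (2 - 3) \left(-2\right) = \left(-1\right) \left(-1\right) \left(-2\right) = 1 \left(-2\right) = -2$)
$\left(v + Y\right)^{2} = \left(-2 - 43\right)^{2} = \left(-45\right)^{2} = 2025$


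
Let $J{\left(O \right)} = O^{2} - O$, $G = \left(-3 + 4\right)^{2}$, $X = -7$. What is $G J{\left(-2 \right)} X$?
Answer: $-42$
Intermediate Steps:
$G = 1$ ($G = 1^{2} = 1$)
$G J{\left(-2 \right)} X = 1 \left(- 2 \left(-1 - 2\right)\right) \left(-7\right) = 1 \left(\left(-2\right) \left(-3\right)\right) \left(-7\right) = 1 \cdot 6 \left(-7\right) = 6 \left(-7\right) = -42$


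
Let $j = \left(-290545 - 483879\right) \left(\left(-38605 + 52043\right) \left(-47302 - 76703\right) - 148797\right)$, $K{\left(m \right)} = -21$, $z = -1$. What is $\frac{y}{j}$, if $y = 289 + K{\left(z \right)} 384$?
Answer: $- \frac{7775}{1290599269804488} \approx -6.0243 \cdot 10^{-12}$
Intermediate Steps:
$y = -7775$ ($y = 289 - 8064 = -7775$)
$j = 1290599269804488$ ($j = - 774424 \left(13438 \left(-124005\right) - 148797\right) = - 774424 \left(-1666379190 - 148797\right) = \left(-774424\right) \left(-1666527987\right) = 1290599269804488$)
$\frac{y}{j} = - \frac{7775}{1290599269804488}$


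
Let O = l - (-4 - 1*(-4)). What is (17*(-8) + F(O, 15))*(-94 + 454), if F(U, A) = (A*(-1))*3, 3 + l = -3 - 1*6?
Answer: -65160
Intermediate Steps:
l = -12 (l = -3 + (-3 - 1*6) = -3 + (-3 - 6) = -3 - 9 = -12)
O = -12 (O = -12 - (-4 - 1*(-4)) = -12 - (-4 + 4) = -12 - 1*0 = -12 + 0 = -12)
F(U, A) = -3*A (F(U, A) = -A*3 = -3*A)
(17*(-8) + F(O, 15))*(-94 + 454) = (17*(-8) - 3*15)*(-94 + 454) = (-136 - 45)*360 = -181*360 = -65160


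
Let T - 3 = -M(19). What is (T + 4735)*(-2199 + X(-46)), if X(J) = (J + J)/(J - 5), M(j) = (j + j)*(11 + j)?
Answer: -403181086/51 ≈ -7.9055e+6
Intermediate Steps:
M(j) = 2*j*(11 + j) (M(j) = (2*j)*(11 + j) = 2*j*(11 + j))
T = -1137 (T = 3 - 2*19*(11 + 19) = 3 - 2*19*30 = 3 - 1*1140 = 3 - 1140 = -1137)
X(J) = 2*J/(-5 + J) (X(J) = (2*J)/(-5 + J) = 2*J/(-5 + J))
(T + 4735)*(-2199 + X(-46)) = (-1137 + 4735)*(-2199 + 2*(-46)/(-5 - 46)) = 3598*(-2199 + 2*(-46)/(-51)) = 3598*(-2199 + 2*(-46)*(-1/51)) = 3598*(-2199 + 92/51) = 3598*(-112057/51) = -403181086/51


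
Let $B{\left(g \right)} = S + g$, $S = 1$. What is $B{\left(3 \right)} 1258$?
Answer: $5032$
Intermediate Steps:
$B{\left(g \right)} = 1 + g$
$B{\left(3 \right)} 1258 = \left(1 + 3\right) 1258 = 4 \cdot 1258 = 5032$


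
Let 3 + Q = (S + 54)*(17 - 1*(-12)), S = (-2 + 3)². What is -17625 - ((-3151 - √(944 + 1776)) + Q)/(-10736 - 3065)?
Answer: -243244184/13801 - 4*√170/13801 ≈ -17625.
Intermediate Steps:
S = 1 (S = 1² = 1)
Q = 1592 (Q = -3 + (1 + 54)*(17 - 1*(-12)) = -3 + 55*(17 + 12) = -3 + 55*29 = -3 + 1595 = 1592)
-17625 - ((-3151 - √(944 + 1776)) + Q)/(-10736 - 3065) = -17625 - ((-3151 - √(944 + 1776)) + 1592)/(-10736 - 3065) = -17625 - ((-3151 - √2720) + 1592)/(-13801) = -17625 - ((-3151 - 4*√170) + 1592)*(-1)/13801 = -17625 - (-1559 - 4*√170)*(-1)/13801 = -17625 - (1559/13801 + 4*√170/13801) = -17625 + (-1559/13801 - 4*√170/13801) = -243244184/13801 - 4*√170/13801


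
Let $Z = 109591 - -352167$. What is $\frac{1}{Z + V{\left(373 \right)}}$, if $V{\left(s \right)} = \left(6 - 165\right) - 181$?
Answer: $\frac{1}{461418} \approx 2.1672 \cdot 10^{-6}$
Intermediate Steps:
$V{\left(s \right)} = -340$ ($V{\left(s \right)} = -159 - 181 = -340$)
$Z = 461758$ ($Z = 109591 + 352167 = 461758$)
$\frac{1}{Z + V{\left(373 \right)}} = \frac{1}{461758 - 340} = \frac{1}{461418}$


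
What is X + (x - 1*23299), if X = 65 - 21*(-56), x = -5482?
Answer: -27540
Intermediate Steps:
X = 1241 (X = 65 + 1176 = 1241)
X + (x - 1*23299) = 1241 + (-5482 - 1*23299) = 1241 + (-5482 - 23299) = 1241 - 28781 = -27540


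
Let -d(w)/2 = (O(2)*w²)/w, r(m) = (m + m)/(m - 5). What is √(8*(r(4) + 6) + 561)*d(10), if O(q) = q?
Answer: -40*√545 ≈ -933.81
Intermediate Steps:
r(m) = 2*m/(-5 + m) (r(m) = (2*m)/(-5 + m) = 2*m/(-5 + m))
d(w) = -4*w (d(w) = -2*2*w²/w = -4*w)
√(8*(r(4) + 6) + 561)*d(10) = √(8*(2*4/(-5 + 4) + 6) + 561)*(-4*10) = √(8*(2*4/(-1) + 6) + 561)*(-40) = √(8*(2*4*(-1) + 6) + 561)*(-40) = √(8*(-8 + 6) + 561)*(-40) = √(8*(-2) + 561)*(-40) = √(-16 + 561)*(-40) = √545*(-40) = -40*√545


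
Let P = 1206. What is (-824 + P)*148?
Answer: 56536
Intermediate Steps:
(-824 + P)*148 = (-824 + 1206)*148 = 382*148 = 56536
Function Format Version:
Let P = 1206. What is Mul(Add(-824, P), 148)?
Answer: 56536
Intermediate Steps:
Mul(Add(-824, P), 148) = Mul(Add(-824, 1206), 148) = Mul(382, 148) = 56536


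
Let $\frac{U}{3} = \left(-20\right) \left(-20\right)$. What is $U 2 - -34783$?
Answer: $37183$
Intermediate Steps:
$U = 1200$ ($U = 3 \left(\left(-20\right) \left(-20\right)\right) = 3 \cdot 400 = 1200$)
$U 2 - -34783 = 1200 \cdot 2 - -34783 = 2400 + 34783 = 37183$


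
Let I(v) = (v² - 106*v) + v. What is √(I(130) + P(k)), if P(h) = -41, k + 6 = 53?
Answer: √3209 ≈ 56.648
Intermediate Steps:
k = 47 (k = -6 + 53 = 47)
I(v) = v² - 105*v
√(I(130) + P(k)) = √(130*(-105 + 130) - 41) = √(130*25 - 41) = √(3250 - 41) = √3209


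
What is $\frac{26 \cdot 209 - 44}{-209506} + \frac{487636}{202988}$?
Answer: $\frac{1148506392}{483263681} \approx 2.3766$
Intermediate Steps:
$\frac{26 \cdot 209 - 44}{-209506} + \frac{487636}{202988} = \left(5434 - 44\right) \left(- \frac{1}{209506}\right) + 487636 \cdot \frac{1}{202988} = 5390 \left(- \frac{1}{209506}\right) + \frac{121909}{50747} = - \frac{245}{9523} + \frac{121909}{50747} = \frac{1148506392}{483263681}$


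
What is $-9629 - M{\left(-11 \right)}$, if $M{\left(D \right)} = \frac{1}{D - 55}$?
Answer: $- \frac{635513}{66} \approx -9629.0$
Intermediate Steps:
$M{\left(D \right)} = \frac{1}{-55 + D}$
$-9629 - M{\left(-11 \right)} = -9629 - \frac{1}{-55 - 11} = -9629 - \frac{1}{-66} = -9629 - - \frac{1}{66} = -9629 + \frac{1}{66} = - \frac{635513}{66}$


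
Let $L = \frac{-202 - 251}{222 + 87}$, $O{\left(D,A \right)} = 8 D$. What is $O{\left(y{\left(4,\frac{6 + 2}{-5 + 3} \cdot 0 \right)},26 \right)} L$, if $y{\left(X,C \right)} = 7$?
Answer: $- \frac{8456}{103} \approx -82.097$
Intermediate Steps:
$L = - \frac{151}{103}$ ($L = - \frac{453}{309} = \left(-453\right) \frac{1}{309} = - \frac{151}{103} \approx -1.466$)
$O{\left(y{\left(4,\frac{6 + 2}{-5 + 3} \cdot 0 \right)},26 \right)} L = 8 \cdot 7 \left(- \frac{151}{103}\right) = 56 \left(- \frac{151}{103}\right) = - \frac{8456}{103}$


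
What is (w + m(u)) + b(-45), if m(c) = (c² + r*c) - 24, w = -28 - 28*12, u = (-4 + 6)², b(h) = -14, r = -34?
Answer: -522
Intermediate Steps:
u = 4 (u = 2² = 4)
w = -364 (w = -28 - 336 = -364)
m(c) = -24 + c² - 34*c (m(c) = (c² - 34*c) - 24 = -24 + c² - 34*c)
(w + m(u)) + b(-45) = (-364 + (-24 + 4² - 34*4)) - 14 = (-364 + (-24 + 16 - 136)) - 14 = (-364 - 144) - 14 = -508 - 14 = -522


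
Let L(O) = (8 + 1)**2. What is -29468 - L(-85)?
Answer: -29549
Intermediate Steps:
L(O) = 81 (L(O) = 9**2 = 81)
-29468 - L(-85) = -29468 - 1*81 = -29468 - 81 = -29549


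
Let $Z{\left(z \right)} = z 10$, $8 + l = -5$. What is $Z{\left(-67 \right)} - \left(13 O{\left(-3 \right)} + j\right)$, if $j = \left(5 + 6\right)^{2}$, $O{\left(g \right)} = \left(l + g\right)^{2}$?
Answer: $-4119$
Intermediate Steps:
$l = -13$ ($l = -8 - 5 = -13$)
$Z{\left(z \right)} = 10 z$
$O{\left(g \right)} = \left(-13 + g\right)^{2}$
$j = 121$ ($j = 11^{2} = 121$)
$Z{\left(-67 \right)} - \left(13 O{\left(-3 \right)} + j\right) = 10 \left(-67\right) - \left(13 \left(-13 - 3\right)^{2} + 121\right) = -670 - \left(13 \left(-16\right)^{2} + 121\right) = -670 - \left(13 \cdot 256 + 121\right) = -670 - \left(3328 + 121\right) = -670 - 3449 = -4119$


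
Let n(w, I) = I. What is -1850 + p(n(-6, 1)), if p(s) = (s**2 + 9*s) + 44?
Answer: -1796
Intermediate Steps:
p(s) = 44 + s**2 + 9*s
-1850 + p(n(-6, 1)) = -1850 + (44 + 1**2 + 9*1) = -1850 + (44 + 1 + 9) = -1850 + 54 = -1796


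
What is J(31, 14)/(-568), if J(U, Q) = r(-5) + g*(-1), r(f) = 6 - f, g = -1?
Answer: -3/142 ≈ -0.021127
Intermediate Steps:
J(U, Q) = 12 (J(U, Q) = (6 - 1*(-5)) - 1*(-1) = (6 + 5) + 1 = 11 + 1 = 12)
J(31, 14)/(-568) = 12/(-568) = 12*(-1/568) = -3/142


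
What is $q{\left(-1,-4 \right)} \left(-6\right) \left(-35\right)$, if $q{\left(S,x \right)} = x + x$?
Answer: $-1680$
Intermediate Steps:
$q{\left(S,x \right)} = 2 x$
$q{\left(-1,-4 \right)} \left(-6\right) \left(-35\right) = 2 \left(-4\right) \left(-6\right) \left(-35\right) = \left(-8\right) \left(-6\right) \left(-35\right) = 48 \left(-35\right) = -1680$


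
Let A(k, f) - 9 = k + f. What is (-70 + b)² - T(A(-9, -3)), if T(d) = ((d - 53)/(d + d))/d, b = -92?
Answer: 236224/9 ≈ 26247.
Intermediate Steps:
A(k, f) = 9 + f + k (A(k, f) = 9 + (k + f) = 9 + (f + k) = 9 + f + k)
T(d) = (-53 + d)/(2*d²) (T(d) = ((-53 + d)/((2*d)))/d = ((-53 + d)*(1/(2*d)))/d = ((-53 + d)/(2*d))/d = (-53 + d)/(2*d²))
(-70 + b)² - T(A(-9, -3)) = (-70 - 92)² - (-53 + (9 - 3 - 9))/(2*(9 - 3 - 9)²) = (-162)² - (-53 - 3)/(2*(-3)²) = 26244 - (-56)/(2*9) = 26244 - 1*(-28/9) = 26244 + 28/9 = 236224/9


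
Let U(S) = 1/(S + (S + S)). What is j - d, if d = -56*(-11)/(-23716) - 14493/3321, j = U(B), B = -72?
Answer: 996817/227304 ≈ 4.3854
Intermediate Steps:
U(S) = 1/(3*S) (U(S) = 1/(S + 2*S) = 1/(3*S))
j = -1/216 (j = (1/3)/(-72) = (1/3)*(-1/72) = -1/216 ≈ -0.0046296)
d = -374201/85239 (d = 616*(-1/23716) - 14493*1/3321 = -2/77 - 4831/1107 = -374201/85239 ≈ -4.3900)
j - d = -1/216 - 1*(-374201/85239) = -1/216 + 374201/85239 = 996817/227304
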